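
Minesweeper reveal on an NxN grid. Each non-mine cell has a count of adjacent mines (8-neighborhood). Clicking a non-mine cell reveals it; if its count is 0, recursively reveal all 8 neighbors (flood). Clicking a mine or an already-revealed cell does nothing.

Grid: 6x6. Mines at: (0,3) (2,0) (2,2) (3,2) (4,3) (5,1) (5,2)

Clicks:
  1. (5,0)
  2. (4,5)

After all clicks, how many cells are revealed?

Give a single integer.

Answer: 16

Derivation:
Click 1 (5,0) count=1: revealed 1 new [(5,0)] -> total=1
Click 2 (4,5) count=0: revealed 15 new [(0,4) (0,5) (1,3) (1,4) (1,5) (2,3) (2,4) (2,5) (3,3) (3,4) (3,5) (4,4) (4,5) (5,4) (5,5)] -> total=16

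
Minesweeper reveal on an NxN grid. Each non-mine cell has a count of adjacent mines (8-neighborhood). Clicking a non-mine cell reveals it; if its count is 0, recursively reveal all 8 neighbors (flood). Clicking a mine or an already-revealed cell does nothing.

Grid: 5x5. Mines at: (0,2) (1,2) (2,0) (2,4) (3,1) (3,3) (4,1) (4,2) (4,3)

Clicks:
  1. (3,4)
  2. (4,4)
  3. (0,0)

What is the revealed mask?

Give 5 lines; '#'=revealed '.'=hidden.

Answer: ##...
##...
.....
....#
....#

Derivation:
Click 1 (3,4) count=3: revealed 1 new [(3,4)] -> total=1
Click 2 (4,4) count=2: revealed 1 new [(4,4)] -> total=2
Click 3 (0,0) count=0: revealed 4 new [(0,0) (0,1) (1,0) (1,1)] -> total=6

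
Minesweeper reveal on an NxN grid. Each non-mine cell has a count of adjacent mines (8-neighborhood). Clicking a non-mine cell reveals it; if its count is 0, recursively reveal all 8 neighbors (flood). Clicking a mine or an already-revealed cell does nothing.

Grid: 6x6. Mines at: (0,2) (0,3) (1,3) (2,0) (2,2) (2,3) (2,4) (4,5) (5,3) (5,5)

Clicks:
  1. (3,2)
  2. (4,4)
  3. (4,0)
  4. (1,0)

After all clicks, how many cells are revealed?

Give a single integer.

Click 1 (3,2) count=2: revealed 1 new [(3,2)] -> total=1
Click 2 (4,4) count=3: revealed 1 new [(4,4)] -> total=2
Click 3 (4,0) count=0: revealed 8 new [(3,0) (3,1) (4,0) (4,1) (4,2) (5,0) (5,1) (5,2)] -> total=10
Click 4 (1,0) count=1: revealed 1 new [(1,0)] -> total=11

Answer: 11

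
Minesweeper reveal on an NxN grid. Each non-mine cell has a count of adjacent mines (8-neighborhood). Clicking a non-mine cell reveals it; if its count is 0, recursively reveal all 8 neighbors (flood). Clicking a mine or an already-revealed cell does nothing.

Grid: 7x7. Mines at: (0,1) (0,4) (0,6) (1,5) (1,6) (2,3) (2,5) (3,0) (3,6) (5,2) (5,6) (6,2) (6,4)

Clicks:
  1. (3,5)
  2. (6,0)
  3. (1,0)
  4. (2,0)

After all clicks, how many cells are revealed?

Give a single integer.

Click 1 (3,5) count=2: revealed 1 new [(3,5)] -> total=1
Click 2 (6,0) count=0: revealed 6 new [(4,0) (4,1) (5,0) (5,1) (6,0) (6,1)] -> total=7
Click 3 (1,0) count=1: revealed 1 new [(1,0)] -> total=8
Click 4 (2,0) count=1: revealed 1 new [(2,0)] -> total=9

Answer: 9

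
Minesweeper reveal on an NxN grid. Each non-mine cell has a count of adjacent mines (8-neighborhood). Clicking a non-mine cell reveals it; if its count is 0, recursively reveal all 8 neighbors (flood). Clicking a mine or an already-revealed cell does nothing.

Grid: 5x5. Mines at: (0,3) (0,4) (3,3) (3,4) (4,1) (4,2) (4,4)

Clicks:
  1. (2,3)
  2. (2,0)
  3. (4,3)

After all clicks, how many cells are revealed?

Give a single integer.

Click 1 (2,3) count=2: revealed 1 new [(2,3)] -> total=1
Click 2 (2,0) count=0: revealed 12 new [(0,0) (0,1) (0,2) (1,0) (1,1) (1,2) (2,0) (2,1) (2,2) (3,0) (3,1) (3,2)] -> total=13
Click 3 (4,3) count=4: revealed 1 new [(4,3)] -> total=14

Answer: 14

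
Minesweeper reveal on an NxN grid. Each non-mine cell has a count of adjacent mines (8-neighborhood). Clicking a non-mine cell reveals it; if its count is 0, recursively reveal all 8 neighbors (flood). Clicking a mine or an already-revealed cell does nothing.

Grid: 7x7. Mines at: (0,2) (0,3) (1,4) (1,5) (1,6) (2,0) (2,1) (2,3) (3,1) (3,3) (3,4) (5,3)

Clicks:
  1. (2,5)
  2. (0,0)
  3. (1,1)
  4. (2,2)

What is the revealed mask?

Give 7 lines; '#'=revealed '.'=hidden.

Click 1 (2,5) count=4: revealed 1 new [(2,5)] -> total=1
Click 2 (0,0) count=0: revealed 4 new [(0,0) (0,1) (1,0) (1,1)] -> total=5
Click 3 (1,1) count=3: revealed 0 new [(none)] -> total=5
Click 4 (2,2) count=4: revealed 1 new [(2,2)] -> total=6

Answer: ##.....
##.....
..#..#.
.......
.......
.......
.......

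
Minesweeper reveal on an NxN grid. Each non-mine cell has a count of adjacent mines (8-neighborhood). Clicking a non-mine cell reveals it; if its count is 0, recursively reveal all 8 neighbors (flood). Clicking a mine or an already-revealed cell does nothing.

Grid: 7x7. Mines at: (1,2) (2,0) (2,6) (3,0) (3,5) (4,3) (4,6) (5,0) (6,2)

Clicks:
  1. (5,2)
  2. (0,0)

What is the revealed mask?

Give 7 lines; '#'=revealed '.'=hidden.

Click 1 (5,2) count=2: revealed 1 new [(5,2)] -> total=1
Click 2 (0,0) count=0: revealed 4 new [(0,0) (0,1) (1,0) (1,1)] -> total=5

Answer: ##.....
##.....
.......
.......
.......
..#....
.......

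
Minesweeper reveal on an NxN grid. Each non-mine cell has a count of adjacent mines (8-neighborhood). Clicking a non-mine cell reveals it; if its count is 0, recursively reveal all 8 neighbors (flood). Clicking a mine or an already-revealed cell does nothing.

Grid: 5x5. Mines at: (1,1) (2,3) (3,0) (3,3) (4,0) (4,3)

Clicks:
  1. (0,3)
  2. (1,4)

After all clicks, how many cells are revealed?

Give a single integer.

Answer: 6

Derivation:
Click 1 (0,3) count=0: revealed 6 new [(0,2) (0,3) (0,4) (1,2) (1,3) (1,4)] -> total=6
Click 2 (1,4) count=1: revealed 0 new [(none)] -> total=6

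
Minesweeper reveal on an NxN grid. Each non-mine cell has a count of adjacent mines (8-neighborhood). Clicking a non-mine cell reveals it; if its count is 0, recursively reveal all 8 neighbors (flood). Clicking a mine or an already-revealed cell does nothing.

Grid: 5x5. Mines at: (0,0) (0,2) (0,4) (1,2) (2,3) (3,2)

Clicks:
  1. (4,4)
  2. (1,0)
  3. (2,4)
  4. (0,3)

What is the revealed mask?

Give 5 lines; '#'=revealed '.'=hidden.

Click 1 (4,4) count=0: revealed 4 new [(3,3) (3,4) (4,3) (4,4)] -> total=4
Click 2 (1,0) count=1: revealed 1 new [(1,0)] -> total=5
Click 3 (2,4) count=1: revealed 1 new [(2,4)] -> total=6
Click 4 (0,3) count=3: revealed 1 new [(0,3)] -> total=7

Answer: ...#.
#....
....#
...##
...##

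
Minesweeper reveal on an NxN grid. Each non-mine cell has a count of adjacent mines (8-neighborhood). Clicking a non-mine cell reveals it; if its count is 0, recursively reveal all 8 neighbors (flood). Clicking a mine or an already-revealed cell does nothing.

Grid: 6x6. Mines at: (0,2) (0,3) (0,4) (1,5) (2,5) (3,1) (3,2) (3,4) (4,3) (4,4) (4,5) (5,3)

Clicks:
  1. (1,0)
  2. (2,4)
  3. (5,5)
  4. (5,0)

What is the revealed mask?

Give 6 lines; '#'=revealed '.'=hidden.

Click 1 (1,0) count=0: revealed 6 new [(0,0) (0,1) (1,0) (1,1) (2,0) (2,1)] -> total=6
Click 2 (2,4) count=3: revealed 1 new [(2,4)] -> total=7
Click 3 (5,5) count=2: revealed 1 new [(5,5)] -> total=8
Click 4 (5,0) count=0: revealed 6 new [(4,0) (4,1) (4,2) (5,0) (5,1) (5,2)] -> total=14

Answer: ##....
##....
##..#.
......
###...
###..#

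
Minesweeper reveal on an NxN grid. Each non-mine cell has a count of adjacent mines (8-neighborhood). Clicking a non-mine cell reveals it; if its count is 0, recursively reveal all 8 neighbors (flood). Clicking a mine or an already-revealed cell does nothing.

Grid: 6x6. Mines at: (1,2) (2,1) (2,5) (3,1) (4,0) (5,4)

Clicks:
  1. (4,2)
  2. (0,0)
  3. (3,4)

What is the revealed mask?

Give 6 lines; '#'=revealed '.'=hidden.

Answer: ##....
##....
......
....#.
..#...
......

Derivation:
Click 1 (4,2) count=1: revealed 1 new [(4,2)] -> total=1
Click 2 (0,0) count=0: revealed 4 new [(0,0) (0,1) (1,0) (1,1)] -> total=5
Click 3 (3,4) count=1: revealed 1 new [(3,4)] -> total=6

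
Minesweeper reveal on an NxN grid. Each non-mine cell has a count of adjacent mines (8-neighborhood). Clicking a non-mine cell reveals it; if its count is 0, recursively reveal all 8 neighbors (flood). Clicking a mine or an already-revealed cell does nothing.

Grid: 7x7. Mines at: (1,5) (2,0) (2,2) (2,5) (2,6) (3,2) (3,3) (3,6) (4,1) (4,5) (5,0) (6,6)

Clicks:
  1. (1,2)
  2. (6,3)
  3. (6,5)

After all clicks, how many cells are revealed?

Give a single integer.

Answer: 14

Derivation:
Click 1 (1,2) count=1: revealed 1 new [(1,2)] -> total=1
Click 2 (6,3) count=0: revealed 13 new [(4,2) (4,3) (4,4) (5,1) (5,2) (5,3) (5,4) (5,5) (6,1) (6,2) (6,3) (6,4) (6,5)] -> total=14
Click 3 (6,5) count=1: revealed 0 new [(none)] -> total=14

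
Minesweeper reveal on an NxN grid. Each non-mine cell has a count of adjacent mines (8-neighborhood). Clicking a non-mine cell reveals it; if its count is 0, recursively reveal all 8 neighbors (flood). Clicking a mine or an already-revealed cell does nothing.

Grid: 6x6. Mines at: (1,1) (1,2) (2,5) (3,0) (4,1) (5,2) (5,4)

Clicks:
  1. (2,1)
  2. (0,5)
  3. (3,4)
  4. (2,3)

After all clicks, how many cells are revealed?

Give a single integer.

Answer: 9

Derivation:
Click 1 (2,1) count=3: revealed 1 new [(2,1)] -> total=1
Click 2 (0,5) count=0: revealed 6 new [(0,3) (0,4) (0,5) (1,3) (1,4) (1,5)] -> total=7
Click 3 (3,4) count=1: revealed 1 new [(3,4)] -> total=8
Click 4 (2,3) count=1: revealed 1 new [(2,3)] -> total=9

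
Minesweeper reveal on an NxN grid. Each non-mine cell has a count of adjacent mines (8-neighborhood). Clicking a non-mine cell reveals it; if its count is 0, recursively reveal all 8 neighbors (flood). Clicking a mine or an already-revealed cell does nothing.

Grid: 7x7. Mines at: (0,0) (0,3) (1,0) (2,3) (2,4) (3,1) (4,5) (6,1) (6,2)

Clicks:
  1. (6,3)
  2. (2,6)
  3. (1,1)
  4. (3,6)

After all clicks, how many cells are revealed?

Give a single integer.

Click 1 (6,3) count=1: revealed 1 new [(6,3)] -> total=1
Click 2 (2,6) count=0: revealed 10 new [(0,4) (0,5) (0,6) (1,4) (1,5) (1,6) (2,5) (2,6) (3,5) (3,6)] -> total=11
Click 3 (1,1) count=2: revealed 1 new [(1,1)] -> total=12
Click 4 (3,6) count=1: revealed 0 new [(none)] -> total=12

Answer: 12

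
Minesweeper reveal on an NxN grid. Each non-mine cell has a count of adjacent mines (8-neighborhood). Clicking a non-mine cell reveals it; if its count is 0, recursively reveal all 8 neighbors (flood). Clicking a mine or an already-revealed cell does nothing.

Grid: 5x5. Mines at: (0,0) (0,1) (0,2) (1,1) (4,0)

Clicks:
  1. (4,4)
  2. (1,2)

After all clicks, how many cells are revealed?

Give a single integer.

Answer: 17

Derivation:
Click 1 (4,4) count=0: revealed 17 new [(0,3) (0,4) (1,2) (1,3) (1,4) (2,1) (2,2) (2,3) (2,4) (3,1) (3,2) (3,3) (3,4) (4,1) (4,2) (4,3) (4,4)] -> total=17
Click 2 (1,2) count=3: revealed 0 new [(none)] -> total=17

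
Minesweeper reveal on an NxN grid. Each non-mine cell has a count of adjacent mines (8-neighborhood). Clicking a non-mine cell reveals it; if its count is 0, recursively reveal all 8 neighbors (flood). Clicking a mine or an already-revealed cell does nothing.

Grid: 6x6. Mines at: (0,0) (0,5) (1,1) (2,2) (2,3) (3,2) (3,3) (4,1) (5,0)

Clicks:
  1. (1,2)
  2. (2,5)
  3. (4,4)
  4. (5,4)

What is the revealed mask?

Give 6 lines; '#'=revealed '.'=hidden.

Click 1 (1,2) count=3: revealed 1 new [(1,2)] -> total=1
Click 2 (2,5) count=0: revealed 14 new [(1,4) (1,5) (2,4) (2,5) (3,4) (3,5) (4,2) (4,3) (4,4) (4,5) (5,2) (5,3) (5,4) (5,5)] -> total=15
Click 3 (4,4) count=1: revealed 0 new [(none)] -> total=15
Click 4 (5,4) count=0: revealed 0 new [(none)] -> total=15

Answer: ......
..#.##
....##
....##
..####
..####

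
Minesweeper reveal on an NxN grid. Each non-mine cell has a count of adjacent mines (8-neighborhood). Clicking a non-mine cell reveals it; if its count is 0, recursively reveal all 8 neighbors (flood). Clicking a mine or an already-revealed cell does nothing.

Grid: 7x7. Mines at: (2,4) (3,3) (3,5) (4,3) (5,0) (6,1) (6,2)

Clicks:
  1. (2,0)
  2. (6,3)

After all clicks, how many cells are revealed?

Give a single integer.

Click 1 (2,0) count=0: revealed 26 new [(0,0) (0,1) (0,2) (0,3) (0,4) (0,5) (0,6) (1,0) (1,1) (1,2) (1,3) (1,4) (1,5) (1,6) (2,0) (2,1) (2,2) (2,3) (2,5) (2,6) (3,0) (3,1) (3,2) (4,0) (4,1) (4,2)] -> total=26
Click 2 (6,3) count=1: revealed 1 new [(6,3)] -> total=27

Answer: 27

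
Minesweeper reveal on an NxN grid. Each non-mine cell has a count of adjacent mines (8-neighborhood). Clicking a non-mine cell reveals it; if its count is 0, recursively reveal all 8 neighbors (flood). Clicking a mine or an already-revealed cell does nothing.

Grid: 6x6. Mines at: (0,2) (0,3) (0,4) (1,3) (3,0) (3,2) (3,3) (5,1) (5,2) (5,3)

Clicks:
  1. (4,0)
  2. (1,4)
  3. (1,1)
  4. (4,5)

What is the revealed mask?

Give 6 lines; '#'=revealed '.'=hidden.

Answer: ......
.#..##
....##
....##
#...##
....##

Derivation:
Click 1 (4,0) count=2: revealed 1 new [(4,0)] -> total=1
Click 2 (1,4) count=3: revealed 1 new [(1,4)] -> total=2
Click 3 (1,1) count=1: revealed 1 new [(1,1)] -> total=3
Click 4 (4,5) count=0: revealed 9 new [(1,5) (2,4) (2,5) (3,4) (3,5) (4,4) (4,5) (5,4) (5,5)] -> total=12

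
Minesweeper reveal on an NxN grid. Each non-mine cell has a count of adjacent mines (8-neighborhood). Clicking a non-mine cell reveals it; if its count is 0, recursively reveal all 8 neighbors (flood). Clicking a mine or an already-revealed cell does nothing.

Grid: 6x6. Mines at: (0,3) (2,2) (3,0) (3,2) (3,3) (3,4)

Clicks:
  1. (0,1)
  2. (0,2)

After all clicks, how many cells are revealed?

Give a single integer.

Answer: 8

Derivation:
Click 1 (0,1) count=0: revealed 8 new [(0,0) (0,1) (0,2) (1,0) (1,1) (1,2) (2,0) (2,1)] -> total=8
Click 2 (0,2) count=1: revealed 0 new [(none)] -> total=8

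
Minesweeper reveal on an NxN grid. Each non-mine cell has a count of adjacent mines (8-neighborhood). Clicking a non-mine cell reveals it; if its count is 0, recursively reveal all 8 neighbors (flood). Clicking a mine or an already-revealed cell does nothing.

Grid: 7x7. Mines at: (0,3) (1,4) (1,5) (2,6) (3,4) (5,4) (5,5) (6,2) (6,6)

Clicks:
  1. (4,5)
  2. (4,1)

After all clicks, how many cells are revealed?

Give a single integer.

Click 1 (4,5) count=3: revealed 1 new [(4,5)] -> total=1
Click 2 (4,1) count=0: revealed 25 new [(0,0) (0,1) (0,2) (1,0) (1,1) (1,2) (1,3) (2,0) (2,1) (2,2) (2,3) (3,0) (3,1) (3,2) (3,3) (4,0) (4,1) (4,2) (4,3) (5,0) (5,1) (5,2) (5,3) (6,0) (6,1)] -> total=26

Answer: 26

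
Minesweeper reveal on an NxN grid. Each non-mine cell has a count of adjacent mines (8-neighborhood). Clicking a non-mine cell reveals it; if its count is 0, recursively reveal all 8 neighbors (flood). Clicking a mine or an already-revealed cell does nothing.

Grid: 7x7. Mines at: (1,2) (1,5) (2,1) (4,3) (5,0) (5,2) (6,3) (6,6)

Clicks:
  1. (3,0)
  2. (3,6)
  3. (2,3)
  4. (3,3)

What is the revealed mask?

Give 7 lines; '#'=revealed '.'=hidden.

Click 1 (3,0) count=1: revealed 1 new [(3,0)] -> total=1
Click 2 (3,6) count=0: revealed 12 new [(2,4) (2,5) (2,6) (3,4) (3,5) (3,6) (4,4) (4,5) (4,6) (5,4) (5,5) (5,6)] -> total=13
Click 3 (2,3) count=1: revealed 1 new [(2,3)] -> total=14
Click 4 (3,3) count=1: revealed 1 new [(3,3)] -> total=15

Answer: .......
.......
...####
#..####
....###
....###
.......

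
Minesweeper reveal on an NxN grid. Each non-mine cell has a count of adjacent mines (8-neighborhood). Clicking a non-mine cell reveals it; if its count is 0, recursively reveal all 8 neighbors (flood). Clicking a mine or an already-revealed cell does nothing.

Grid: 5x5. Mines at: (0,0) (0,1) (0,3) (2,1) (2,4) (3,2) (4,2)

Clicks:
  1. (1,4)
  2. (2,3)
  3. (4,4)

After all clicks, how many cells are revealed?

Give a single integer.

Answer: 6

Derivation:
Click 1 (1,4) count=2: revealed 1 new [(1,4)] -> total=1
Click 2 (2,3) count=2: revealed 1 new [(2,3)] -> total=2
Click 3 (4,4) count=0: revealed 4 new [(3,3) (3,4) (4,3) (4,4)] -> total=6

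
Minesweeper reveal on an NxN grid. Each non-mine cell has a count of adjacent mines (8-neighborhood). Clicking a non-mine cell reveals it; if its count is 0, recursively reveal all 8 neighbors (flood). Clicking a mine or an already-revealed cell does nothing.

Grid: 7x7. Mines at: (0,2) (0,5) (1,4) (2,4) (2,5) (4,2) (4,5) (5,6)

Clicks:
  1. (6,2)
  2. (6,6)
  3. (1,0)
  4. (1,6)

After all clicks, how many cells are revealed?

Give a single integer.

Click 1 (6,2) count=0: revealed 28 new [(0,0) (0,1) (1,0) (1,1) (1,2) (1,3) (2,0) (2,1) (2,2) (2,3) (3,0) (3,1) (3,2) (3,3) (4,0) (4,1) (5,0) (5,1) (5,2) (5,3) (5,4) (5,5) (6,0) (6,1) (6,2) (6,3) (6,4) (6,5)] -> total=28
Click 2 (6,6) count=1: revealed 1 new [(6,6)] -> total=29
Click 3 (1,0) count=0: revealed 0 new [(none)] -> total=29
Click 4 (1,6) count=2: revealed 1 new [(1,6)] -> total=30

Answer: 30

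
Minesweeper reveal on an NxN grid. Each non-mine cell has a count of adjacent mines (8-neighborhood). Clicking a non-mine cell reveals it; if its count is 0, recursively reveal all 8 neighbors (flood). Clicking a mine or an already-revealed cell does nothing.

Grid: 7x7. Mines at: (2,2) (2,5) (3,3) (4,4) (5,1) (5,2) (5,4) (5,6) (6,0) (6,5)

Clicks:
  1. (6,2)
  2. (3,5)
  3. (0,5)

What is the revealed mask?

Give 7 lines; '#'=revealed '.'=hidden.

Click 1 (6,2) count=2: revealed 1 new [(6,2)] -> total=1
Click 2 (3,5) count=2: revealed 1 new [(3,5)] -> total=2
Click 3 (0,5) count=0: revealed 20 new [(0,0) (0,1) (0,2) (0,3) (0,4) (0,5) (0,6) (1,0) (1,1) (1,2) (1,3) (1,4) (1,5) (1,6) (2,0) (2,1) (3,0) (3,1) (4,0) (4,1)] -> total=22

Answer: #######
#######
##.....
##...#.
##.....
.......
..#....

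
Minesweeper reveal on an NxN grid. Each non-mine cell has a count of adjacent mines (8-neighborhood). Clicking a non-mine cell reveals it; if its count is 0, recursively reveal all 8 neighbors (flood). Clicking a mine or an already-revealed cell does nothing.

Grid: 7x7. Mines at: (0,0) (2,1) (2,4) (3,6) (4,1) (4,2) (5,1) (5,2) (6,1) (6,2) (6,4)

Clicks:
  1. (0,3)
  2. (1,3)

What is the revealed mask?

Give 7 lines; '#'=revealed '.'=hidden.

Click 1 (0,3) count=0: revealed 14 new [(0,1) (0,2) (0,3) (0,4) (0,5) (0,6) (1,1) (1,2) (1,3) (1,4) (1,5) (1,6) (2,5) (2,6)] -> total=14
Click 2 (1,3) count=1: revealed 0 new [(none)] -> total=14

Answer: .######
.######
.....##
.......
.......
.......
.......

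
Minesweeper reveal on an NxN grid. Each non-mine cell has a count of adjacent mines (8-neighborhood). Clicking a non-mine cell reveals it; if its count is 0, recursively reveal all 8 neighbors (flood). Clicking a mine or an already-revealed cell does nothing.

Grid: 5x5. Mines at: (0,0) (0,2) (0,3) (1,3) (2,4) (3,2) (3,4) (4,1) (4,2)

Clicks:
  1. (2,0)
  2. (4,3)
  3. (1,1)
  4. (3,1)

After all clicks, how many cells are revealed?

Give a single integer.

Click 1 (2,0) count=0: revealed 6 new [(1,0) (1,1) (2,0) (2,1) (3,0) (3,1)] -> total=6
Click 2 (4,3) count=3: revealed 1 new [(4,3)] -> total=7
Click 3 (1,1) count=2: revealed 0 new [(none)] -> total=7
Click 4 (3,1) count=3: revealed 0 new [(none)] -> total=7

Answer: 7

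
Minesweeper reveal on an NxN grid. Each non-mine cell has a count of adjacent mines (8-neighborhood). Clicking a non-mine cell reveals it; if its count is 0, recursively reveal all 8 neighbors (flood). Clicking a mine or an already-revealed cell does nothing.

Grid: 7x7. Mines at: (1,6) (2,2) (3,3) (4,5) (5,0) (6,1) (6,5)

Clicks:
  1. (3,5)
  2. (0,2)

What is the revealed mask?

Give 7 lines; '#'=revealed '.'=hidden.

Answer: ######.
######.
##.###.
##...#.
##.....
.......
.......

Derivation:
Click 1 (3,5) count=1: revealed 1 new [(3,5)] -> total=1
Click 2 (0,2) count=0: revealed 21 new [(0,0) (0,1) (0,2) (0,3) (0,4) (0,5) (1,0) (1,1) (1,2) (1,3) (1,4) (1,5) (2,0) (2,1) (2,3) (2,4) (2,5) (3,0) (3,1) (4,0) (4,1)] -> total=22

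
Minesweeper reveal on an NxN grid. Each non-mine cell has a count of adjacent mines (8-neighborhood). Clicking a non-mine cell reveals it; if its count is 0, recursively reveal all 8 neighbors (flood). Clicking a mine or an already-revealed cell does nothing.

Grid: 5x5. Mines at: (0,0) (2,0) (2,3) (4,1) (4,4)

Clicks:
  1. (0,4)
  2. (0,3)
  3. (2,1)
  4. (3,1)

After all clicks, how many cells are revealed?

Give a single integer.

Click 1 (0,4) count=0: revealed 8 new [(0,1) (0,2) (0,3) (0,4) (1,1) (1,2) (1,3) (1,4)] -> total=8
Click 2 (0,3) count=0: revealed 0 new [(none)] -> total=8
Click 3 (2,1) count=1: revealed 1 new [(2,1)] -> total=9
Click 4 (3,1) count=2: revealed 1 new [(3,1)] -> total=10

Answer: 10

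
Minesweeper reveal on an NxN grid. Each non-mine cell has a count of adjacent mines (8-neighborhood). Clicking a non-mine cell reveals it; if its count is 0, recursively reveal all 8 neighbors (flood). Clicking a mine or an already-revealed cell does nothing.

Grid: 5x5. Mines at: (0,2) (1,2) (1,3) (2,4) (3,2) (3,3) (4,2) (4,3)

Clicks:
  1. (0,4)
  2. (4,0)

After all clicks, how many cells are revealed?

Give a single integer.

Click 1 (0,4) count=1: revealed 1 new [(0,4)] -> total=1
Click 2 (4,0) count=0: revealed 10 new [(0,0) (0,1) (1,0) (1,1) (2,0) (2,1) (3,0) (3,1) (4,0) (4,1)] -> total=11

Answer: 11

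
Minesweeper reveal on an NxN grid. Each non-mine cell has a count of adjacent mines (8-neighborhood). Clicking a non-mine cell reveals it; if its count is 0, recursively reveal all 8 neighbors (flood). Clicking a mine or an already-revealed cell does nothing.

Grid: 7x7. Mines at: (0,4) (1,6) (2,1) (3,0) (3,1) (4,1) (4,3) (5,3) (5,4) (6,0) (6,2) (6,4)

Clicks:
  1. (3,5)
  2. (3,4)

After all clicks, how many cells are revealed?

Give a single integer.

Click 1 (3,5) count=0: revealed 21 new [(1,2) (1,3) (1,4) (1,5) (2,2) (2,3) (2,4) (2,5) (2,6) (3,2) (3,3) (3,4) (3,5) (3,6) (4,4) (4,5) (4,6) (5,5) (5,6) (6,5) (6,6)] -> total=21
Click 2 (3,4) count=1: revealed 0 new [(none)] -> total=21

Answer: 21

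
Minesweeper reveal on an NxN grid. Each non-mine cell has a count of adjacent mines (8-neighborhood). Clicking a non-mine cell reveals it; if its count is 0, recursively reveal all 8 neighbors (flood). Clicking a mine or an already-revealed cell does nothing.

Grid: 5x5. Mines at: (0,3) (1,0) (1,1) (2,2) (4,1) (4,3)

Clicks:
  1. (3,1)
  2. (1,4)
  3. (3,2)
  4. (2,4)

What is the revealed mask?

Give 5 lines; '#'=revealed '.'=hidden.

Answer: .....
...##
...##
.####
.....

Derivation:
Click 1 (3,1) count=2: revealed 1 new [(3,1)] -> total=1
Click 2 (1,4) count=1: revealed 1 new [(1,4)] -> total=2
Click 3 (3,2) count=3: revealed 1 new [(3,2)] -> total=3
Click 4 (2,4) count=0: revealed 5 new [(1,3) (2,3) (2,4) (3,3) (3,4)] -> total=8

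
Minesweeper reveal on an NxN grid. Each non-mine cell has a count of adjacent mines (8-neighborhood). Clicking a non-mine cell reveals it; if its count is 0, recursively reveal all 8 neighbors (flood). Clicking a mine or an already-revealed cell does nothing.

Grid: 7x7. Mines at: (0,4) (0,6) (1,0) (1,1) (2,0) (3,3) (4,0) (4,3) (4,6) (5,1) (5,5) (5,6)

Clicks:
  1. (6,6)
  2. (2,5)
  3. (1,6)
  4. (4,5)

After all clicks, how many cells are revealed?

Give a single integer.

Click 1 (6,6) count=2: revealed 1 new [(6,6)] -> total=1
Click 2 (2,5) count=0: revealed 9 new [(1,4) (1,5) (1,6) (2,4) (2,5) (2,6) (3,4) (3,5) (3,6)] -> total=10
Click 3 (1,6) count=1: revealed 0 new [(none)] -> total=10
Click 4 (4,5) count=3: revealed 1 new [(4,5)] -> total=11

Answer: 11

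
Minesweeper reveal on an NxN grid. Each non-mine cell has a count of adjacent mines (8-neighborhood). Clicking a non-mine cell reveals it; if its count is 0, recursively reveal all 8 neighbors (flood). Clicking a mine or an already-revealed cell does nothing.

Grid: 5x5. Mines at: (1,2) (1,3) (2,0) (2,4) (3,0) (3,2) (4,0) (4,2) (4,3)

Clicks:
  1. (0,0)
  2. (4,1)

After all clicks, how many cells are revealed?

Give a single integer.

Answer: 5

Derivation:
Click 1 (0,0) count=0: revealed 4 new [(0,0) (0,1) (1,0) (1,1)] -> total=4
Click 2 (4,1) count=4: revealed 1 new [(4,1)] -> total=5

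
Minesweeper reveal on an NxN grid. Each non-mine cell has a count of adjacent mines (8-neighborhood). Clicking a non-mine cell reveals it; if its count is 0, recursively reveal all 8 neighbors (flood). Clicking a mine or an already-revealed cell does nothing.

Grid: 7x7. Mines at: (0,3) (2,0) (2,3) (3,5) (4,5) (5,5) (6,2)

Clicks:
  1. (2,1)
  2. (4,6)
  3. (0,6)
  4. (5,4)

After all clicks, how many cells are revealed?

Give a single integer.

Answer: 12

Derivation:
Click 1 (2,1) count=1: revealed 1 new [(2,1)] -> total=1
Click 2 (4,6) count=3: revealed 1 new [(4,6)] -> total=2
Click 3 (0,6) count=0: revealed 9 new [(0,4) (0,5) (0,6) (1,4) (1,5) (1,6) (2,4) (2,5) (2,6)] -> total=11
Click 4 (5,4) count=2: revealed 1 new [(5,4)] -> total=12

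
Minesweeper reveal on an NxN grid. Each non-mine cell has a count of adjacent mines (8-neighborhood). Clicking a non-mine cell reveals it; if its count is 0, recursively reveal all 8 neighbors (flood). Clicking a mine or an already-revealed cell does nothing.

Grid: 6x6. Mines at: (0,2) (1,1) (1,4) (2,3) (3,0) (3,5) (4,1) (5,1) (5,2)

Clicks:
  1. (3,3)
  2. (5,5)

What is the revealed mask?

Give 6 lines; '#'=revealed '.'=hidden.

Click 1 (3,3) count=1: revealed 1 new [(3,3)] -> total=1
Click 2 (5,5) count=0: revealed 6 new [(4,3) (4,4) (4,5) (5,3) (5,4) (5,5)] -> total=7

Answer: ......
......
......
...#..
...###
...###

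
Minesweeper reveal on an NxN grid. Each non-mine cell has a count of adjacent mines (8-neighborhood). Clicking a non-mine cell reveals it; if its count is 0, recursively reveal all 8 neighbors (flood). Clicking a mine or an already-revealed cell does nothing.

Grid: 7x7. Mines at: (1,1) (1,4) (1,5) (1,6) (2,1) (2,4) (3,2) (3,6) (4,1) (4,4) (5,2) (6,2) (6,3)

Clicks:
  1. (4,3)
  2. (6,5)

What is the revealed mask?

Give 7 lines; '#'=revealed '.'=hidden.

Click 1 (4,3) count=3: revealed 1 new [(4,3)] -> total=1
Click 2 (6,5) count=0: revealed 8 new [(4,5) (4,6) (5,4) (5,5) (5,6) (6,4) (6,5) (6,6)] -> total=9

Answer: .......
.......
.......
.......
...#.##
....###
....###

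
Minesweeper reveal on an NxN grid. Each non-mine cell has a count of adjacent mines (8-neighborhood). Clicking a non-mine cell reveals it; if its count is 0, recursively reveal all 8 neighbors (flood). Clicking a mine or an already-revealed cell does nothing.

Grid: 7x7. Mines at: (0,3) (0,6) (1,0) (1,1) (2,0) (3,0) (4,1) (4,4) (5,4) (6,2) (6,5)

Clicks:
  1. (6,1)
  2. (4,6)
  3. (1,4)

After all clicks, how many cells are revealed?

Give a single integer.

Click 1 (6,1) count=1: revealed 1 new [(6,1)] -> total=1
Click 2 (4,6) count=0: revealed 19 new [(1,2) (1,3) (1,4) (1,5) (1,6) (2,2) (2,3) (2,4) (2,5) (2,6) (3,2) (3,3) (3,4) (3,5) (3,6) (4,5) (4,6) (5,5) (5,6)] -> total=20
Click 3 (1,4) count=1: revealed 0 new [(none)] -> total=20

Answer: 20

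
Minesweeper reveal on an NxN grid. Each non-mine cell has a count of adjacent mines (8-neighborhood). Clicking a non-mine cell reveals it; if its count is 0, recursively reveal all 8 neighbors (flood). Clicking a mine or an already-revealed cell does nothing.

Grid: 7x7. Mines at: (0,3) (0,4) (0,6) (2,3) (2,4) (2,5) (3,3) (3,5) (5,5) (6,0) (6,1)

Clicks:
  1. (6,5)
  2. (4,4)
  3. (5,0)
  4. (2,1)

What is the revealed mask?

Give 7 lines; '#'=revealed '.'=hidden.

Click 1 (6,5) count=1: revealed 1 new [(6,5)] -> total=1
Click 2 (4,4) count=3: revealed 1 new [(4,4)] -> total=2
Click 3 (5,0) count=2: revealed 1 new [(5,0)] -> total=3
Click 4 (2,1) count=0: revealed 17 new [(0,0) (0,1) (0,2) (1,0) (1,1) (1,2) (2,0) (2,1) (2,2) (3,0) (3,1) (3,2) (4,0) (4,1) (4,2) (5,1) (5,2)] -> total=20

Answer: ###....
###....
###....
###....
###.#..
###....
.....#.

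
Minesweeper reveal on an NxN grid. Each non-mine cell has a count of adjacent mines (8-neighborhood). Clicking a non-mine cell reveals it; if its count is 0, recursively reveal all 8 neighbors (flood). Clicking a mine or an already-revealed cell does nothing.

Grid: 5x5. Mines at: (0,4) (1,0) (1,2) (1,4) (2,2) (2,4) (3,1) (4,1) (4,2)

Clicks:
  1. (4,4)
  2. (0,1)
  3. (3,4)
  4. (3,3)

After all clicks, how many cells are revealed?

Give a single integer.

Click 1 (4,4) count=0: revealed 4 new [(3,3) (3,4) (4,3) (4,4)] -> total=4
Click 2 (0,1) count=2: revealed 1 new [(0,1)] -> total=5
Click 3 (3,4) count=1: revealed 0 new [(none)] -> total=5
Click 4 (3,3) count=3: revealed 0 new [(none)] -> total=5

Answer: 5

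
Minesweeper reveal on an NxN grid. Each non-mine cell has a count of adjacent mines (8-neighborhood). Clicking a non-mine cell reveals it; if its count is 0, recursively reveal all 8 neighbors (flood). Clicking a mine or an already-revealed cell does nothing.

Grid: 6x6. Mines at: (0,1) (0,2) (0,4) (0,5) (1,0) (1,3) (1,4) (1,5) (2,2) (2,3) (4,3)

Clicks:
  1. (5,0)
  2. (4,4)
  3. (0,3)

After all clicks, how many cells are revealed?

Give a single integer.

Click 1 (5,0) count=0: revealed 11 new [(2,0) (2,1) (3,0) (3,1) (3,2) (4,0) (4,1) (4,2) (5,0) (5,1) (5,2)] -> total=11
Click 2 (4,4) count=1: revealed 1 new [(4,4)] -> total=12
Click 3 (0,3) count=4: revealed 1 new [(0,3)] -> total=13

Answer: 13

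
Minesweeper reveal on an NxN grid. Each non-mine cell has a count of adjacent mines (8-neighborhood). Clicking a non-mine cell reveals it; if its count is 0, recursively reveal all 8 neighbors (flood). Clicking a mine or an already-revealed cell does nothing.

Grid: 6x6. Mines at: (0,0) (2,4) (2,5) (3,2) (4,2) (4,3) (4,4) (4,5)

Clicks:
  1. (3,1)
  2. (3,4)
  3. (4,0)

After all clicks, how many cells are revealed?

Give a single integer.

Answer: 11

Derivation:
Click 1 (3,1) count=2: revealed 1 new [(3,1)] -> total=1
Click 2 (3,4) count=5: revealed 1 new [(3,4)] -> total=2
Click 3 (4,0) count=0: revealed 9 new [(1,0) (1,1) (2,0) (2,1) (3,0) (4,0) (4,1) (5,0) (5,1)] -> total=11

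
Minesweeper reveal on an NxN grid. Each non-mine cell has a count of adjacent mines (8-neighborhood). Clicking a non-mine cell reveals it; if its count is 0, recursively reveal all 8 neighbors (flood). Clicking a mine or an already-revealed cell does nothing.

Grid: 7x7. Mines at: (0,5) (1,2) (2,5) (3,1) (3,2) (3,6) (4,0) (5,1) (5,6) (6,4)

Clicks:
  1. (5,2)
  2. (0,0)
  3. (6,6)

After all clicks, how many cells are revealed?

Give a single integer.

Click 1 (5,2) count=1: revealed 1 new [(5,2)] -> total=1
Click 2 (0,0) count=0: revealed 6 new [(0,0) (0,1) (1,0) (1,1) (2,0) (2,1)] -> total=7
Click 3 (6,6) count=1: revealed 1 new [(6,6)] -> total=8

Answer: 8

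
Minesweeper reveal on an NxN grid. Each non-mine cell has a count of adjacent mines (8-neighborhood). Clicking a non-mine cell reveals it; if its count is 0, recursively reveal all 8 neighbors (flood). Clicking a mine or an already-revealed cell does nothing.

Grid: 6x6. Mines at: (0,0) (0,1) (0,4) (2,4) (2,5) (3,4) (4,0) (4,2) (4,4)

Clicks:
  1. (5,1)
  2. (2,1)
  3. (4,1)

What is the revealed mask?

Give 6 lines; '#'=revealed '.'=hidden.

Answer: ......
####..
####..
####..
.#....
.#....

Derivation:
Click 1 (5,1) count=2: revealed 1 new [(5,1)] -> total=1
Click 2 (2,1) count=0: revealed 12 new [(1,0) (1,1) (1,2) (1,3) (2,0) (2,1) (2,2) (2,3) (3,0) (3,1) (3,2) (3,3)] -> total=13
Click 3 (4,1) count=2: revealed 1 new [(4,1)] -> total=14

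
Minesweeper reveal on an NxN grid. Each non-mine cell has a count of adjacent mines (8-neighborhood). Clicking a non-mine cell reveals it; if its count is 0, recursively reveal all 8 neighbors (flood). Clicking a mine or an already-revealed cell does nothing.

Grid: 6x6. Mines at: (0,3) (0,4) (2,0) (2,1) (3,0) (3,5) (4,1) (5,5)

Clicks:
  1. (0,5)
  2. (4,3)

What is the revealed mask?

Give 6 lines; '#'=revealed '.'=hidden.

Answer: .....#
..###.
..###.
..###.
..###.
..###.

Derivation:
Click 1 (0,5) count=1: revealed 1 new [(0,5)] -> total=1
Click 2 (4,3) count=0: revealed 15 new [(1,2) (1,3) (1,4) (2,2) (2,3) (2,4) (3,2) (3,3) (3,4) (4,2) (4,3) (4,4) (5,2) (5,3) (5,4)] -> total=16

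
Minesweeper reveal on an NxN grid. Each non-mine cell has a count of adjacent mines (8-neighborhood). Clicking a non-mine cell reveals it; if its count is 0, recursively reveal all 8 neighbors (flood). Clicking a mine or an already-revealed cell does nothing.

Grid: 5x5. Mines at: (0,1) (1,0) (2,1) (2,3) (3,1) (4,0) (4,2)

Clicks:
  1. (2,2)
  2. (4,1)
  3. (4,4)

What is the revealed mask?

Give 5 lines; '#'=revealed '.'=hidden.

Click 1 (2,2) count=3: revealed 1 new [(2,2)] -> total=1
Click 2 (4,1) count=3: revealed 1 new [(4,1)] -> total=2
Click 3 (4,4) count=0: revealed 4 new [(3,3) (3,4) (4,3) (4,4)] -> total=6

Answer: .....
.....
..#..
...##
.#.##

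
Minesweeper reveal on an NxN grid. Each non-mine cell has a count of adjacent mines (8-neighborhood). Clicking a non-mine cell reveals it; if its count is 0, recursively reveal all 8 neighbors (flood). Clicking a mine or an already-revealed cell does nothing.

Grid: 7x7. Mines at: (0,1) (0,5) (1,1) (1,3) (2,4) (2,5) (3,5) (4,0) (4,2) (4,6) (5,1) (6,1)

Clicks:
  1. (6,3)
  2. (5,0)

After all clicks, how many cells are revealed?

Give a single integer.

Click 1 (6,3) count=0: revealed 13 new [(4,3) (4,4) (4,5) (5,2) (5,3) (5,4) (5,5) (5,6) (6,2) (6,3) (6,4) (6,5) (6,6)] -> total=13
Click 2 (5,0) count=3: revealed 1 new [(5,0)] -> total=14

Answer: 14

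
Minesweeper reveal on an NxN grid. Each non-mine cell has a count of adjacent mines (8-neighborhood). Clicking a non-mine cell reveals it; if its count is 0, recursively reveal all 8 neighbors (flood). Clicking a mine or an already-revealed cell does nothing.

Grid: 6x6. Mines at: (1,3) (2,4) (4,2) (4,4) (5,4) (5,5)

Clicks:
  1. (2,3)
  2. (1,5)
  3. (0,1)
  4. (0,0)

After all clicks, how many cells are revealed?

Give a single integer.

Answer: 18

Derivation:
Click 1 (2,3) count=2: revealed 1 new [(2,3)] -> total=1
Click 2 (1,5) count=1: revealed 1 new [(1,5)] -> total=2
Click 3 (0,1) count=0: revealed 16 new [(0,0) (0,1) (0,2) (1,0) (1,1) (1,2) (2,0) (2,1) (2,2) (3,0) (3,1) (3,2) (4,0) (4,1) (5,0) (5,1)] -> total=18
Click 4 (0,0) count=0: revealed 0 new [(none)] -> total=18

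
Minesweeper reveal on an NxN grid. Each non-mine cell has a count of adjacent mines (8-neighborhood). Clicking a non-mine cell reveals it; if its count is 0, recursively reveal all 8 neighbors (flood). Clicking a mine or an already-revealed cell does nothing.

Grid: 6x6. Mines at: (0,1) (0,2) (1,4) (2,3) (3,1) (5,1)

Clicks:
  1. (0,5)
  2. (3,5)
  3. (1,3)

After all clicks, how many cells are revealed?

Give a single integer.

Click 1 (0,5) count=1: revealed 1 new [(0,5)] -> total=1
Click 2 (3,5) count=0: revealed 14 new [(2,4) (2,5) (3,2) (3,3) (3,4) (3,5) (4,2) (4,3) (4,4) (4,5) (5,2) (5,3) (5,4) (5,5)] -> total=15
Click 3 (1,3) count=3: revealed 1 new [(1,3)] -> total=16

Answer: 16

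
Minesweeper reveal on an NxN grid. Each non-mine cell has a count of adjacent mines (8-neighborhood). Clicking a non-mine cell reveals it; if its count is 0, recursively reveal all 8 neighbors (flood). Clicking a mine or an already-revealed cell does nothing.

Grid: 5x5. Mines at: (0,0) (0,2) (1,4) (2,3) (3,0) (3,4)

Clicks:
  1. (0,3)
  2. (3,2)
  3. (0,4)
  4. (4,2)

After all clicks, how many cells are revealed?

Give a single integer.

Answer: 8

Derivation:
Click 1 (0,3) count=2: revealed 1 new [(0,3)] -> total=1
Click 2 (3,2) count=1: revealed 1 new [(3,2)] -> total=2
Click 3 (0,4) count=1: revealed 1 new [(0,4)] -> total=3
Click 4 (4,2) count=0: revealed 5 new [(3,1) (3,3) (4,1) (4,2) (4,3)] -> total=8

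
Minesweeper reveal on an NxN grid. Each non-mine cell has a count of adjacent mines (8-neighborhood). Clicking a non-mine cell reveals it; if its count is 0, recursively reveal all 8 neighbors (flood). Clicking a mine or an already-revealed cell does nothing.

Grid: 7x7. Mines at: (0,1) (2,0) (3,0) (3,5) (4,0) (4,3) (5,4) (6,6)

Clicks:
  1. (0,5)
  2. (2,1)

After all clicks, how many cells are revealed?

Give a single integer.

Click 1 (0,5) count=0: revealed 21 new [(0,2) (0,3) (0,4) (0,5) (0,6) (1,1) (1,2) (1,3) (1,4) (1,5) (1,6) (2,1) (2,2) (2,3) (2,4) (2,5) (2,6) (3,1) (3,2) (3,3) (3,4)] -> total=21
Click 2 (2,1) count=2: revealed 0 new [(none)] -> total=21

Answer: 21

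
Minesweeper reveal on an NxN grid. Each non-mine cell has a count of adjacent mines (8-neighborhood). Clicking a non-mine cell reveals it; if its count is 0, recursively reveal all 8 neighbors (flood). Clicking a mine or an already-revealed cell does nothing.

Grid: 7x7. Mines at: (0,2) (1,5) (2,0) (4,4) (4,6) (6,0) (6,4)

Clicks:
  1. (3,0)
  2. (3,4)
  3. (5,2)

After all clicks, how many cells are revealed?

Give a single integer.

Click 1 (3,0) count=1: revealed 1 new [(3,0)] -> total=1
Click 2 (3,4) count=1: revealed 1 new [(3,4)] -> total=2
Click 3 (5,2) count=0: revealed 22 new [(1,1) (1,2) (1,3) (1,4) (2,1) (2,2) (2,3) (2,4) (3,1) (3,2) (3,3) (4,0) (4,1) (4,2) (4,3) (5,0) (5,1) (5,2) (5,3) (6,1) (6,2) (6,3)] -> total=24

Answer: 24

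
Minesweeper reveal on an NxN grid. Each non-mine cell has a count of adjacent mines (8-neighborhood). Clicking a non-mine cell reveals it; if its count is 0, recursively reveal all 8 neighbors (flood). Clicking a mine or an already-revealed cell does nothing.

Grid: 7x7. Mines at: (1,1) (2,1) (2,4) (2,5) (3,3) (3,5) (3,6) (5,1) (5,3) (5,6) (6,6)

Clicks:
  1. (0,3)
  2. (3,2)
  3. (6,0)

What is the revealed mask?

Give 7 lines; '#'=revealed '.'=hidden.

Click 1 (0,3) count=0: revealed 10 new [(0,2) (0,3) (0,4) (0,5) (0,6) (1,2) (1,3) (1,4) (1,5) (1,6)] -> total=10
Click 2 (3,2) count=2: revealed 1 new [(3,2)] -> total=11
Click 3 (6,0) count=1: revealed 1 new [(6,0)] -> total=12

Answer: ..#####
..#####
.......
..#....
.......
.......
#......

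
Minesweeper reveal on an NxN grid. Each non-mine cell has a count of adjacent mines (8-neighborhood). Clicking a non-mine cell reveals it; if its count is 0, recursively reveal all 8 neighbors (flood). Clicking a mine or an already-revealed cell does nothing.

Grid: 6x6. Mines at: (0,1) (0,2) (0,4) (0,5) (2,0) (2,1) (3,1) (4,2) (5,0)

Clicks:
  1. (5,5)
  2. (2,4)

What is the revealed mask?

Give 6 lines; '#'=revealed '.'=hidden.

Click 1 (5,5) count=0: revealed 18 new [(1,2) (1,3) (1,4) (1,5) (2,2) (2,3) (2,4) (2,5) (3,2) (3,3) (3,4) (3,5) (4,3) (4,4) (4,5) (5,3) (5,4) (5,5)] -> total=18
Click 2 (2,4) count=0: revealed 0 new [(none)] -> total=18

Answer: ......
..####
..####
..####
...###
...###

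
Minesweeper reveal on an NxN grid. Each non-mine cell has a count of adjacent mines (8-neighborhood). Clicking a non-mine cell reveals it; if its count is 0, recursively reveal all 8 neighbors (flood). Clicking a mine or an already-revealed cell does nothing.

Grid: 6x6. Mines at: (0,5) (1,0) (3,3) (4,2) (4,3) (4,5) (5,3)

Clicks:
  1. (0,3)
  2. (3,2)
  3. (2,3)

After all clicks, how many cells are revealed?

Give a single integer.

Answer: 13

Derivation:
Click 1 (0,3) count=0: revealed 12 new [(0,1) (0,2) (0,3) (0,4) (1,1) (1,2) (1,3) (1,4) (2,1) (2,2) (2,3) (2,4)] -> total=12
Click 2 (3,2) count=3: revealed 1 new [(3,2)] -> total=13
Click 3 (2,3) count=1: revealed 0 new [(none)] -> total=13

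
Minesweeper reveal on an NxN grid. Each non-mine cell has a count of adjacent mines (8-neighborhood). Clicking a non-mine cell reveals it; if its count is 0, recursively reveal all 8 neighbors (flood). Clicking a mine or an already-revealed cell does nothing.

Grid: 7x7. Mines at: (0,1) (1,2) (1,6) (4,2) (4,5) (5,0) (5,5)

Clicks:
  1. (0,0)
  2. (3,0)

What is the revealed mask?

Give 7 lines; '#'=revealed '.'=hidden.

Answer: #......
##.....
##.....
##.....
##.....
.......
.......

Derivation:
Click 1 (0,0) count=1: revealed 1 new [(0,0)] -> total=1
Click 2 (3,0) count=0: revealed 8 new [(1,0) (1,1) (2,0) (2,1) (3,0) (3,1) (4,0) (4,1)] -> total=9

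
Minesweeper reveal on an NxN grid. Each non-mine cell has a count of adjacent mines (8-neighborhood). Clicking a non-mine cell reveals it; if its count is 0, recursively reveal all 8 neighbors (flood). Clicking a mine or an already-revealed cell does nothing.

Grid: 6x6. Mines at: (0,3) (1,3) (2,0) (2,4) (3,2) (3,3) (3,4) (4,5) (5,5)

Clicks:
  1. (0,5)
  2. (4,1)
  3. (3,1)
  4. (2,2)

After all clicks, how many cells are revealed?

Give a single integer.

Answer: 7

Derivation:
Click 1 (0,5) count=0: revealed 4 new [(0,4) (0,5) (1,4) (1,5)] -> total=4
Click 2 (4,1) count=1: revealed 1 new [(4,1)] -> total=5
Click 3 (3,1) count=2: revealed 1 new [(3,1)] -> total=6
Click 4 (2,2) count=3: revealed 1 new [(2,2)] -> total=7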